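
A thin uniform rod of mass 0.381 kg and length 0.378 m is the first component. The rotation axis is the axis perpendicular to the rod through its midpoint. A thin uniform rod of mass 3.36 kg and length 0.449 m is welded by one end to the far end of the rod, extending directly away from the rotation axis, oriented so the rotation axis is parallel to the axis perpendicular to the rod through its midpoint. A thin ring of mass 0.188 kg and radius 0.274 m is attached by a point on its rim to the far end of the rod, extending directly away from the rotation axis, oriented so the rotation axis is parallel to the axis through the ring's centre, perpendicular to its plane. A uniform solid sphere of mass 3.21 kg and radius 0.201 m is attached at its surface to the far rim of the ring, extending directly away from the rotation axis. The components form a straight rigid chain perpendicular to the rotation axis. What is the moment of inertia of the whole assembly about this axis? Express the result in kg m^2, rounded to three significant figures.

Thin rod: I_cm = (1/12)ML² = (1/12)(0.381)(0.378)² = 0.0045366 kg m^2; axis through the centre, so I = 0.0045366 kg m^2.
Thin rod: I_cm = (1/12)ML² = (1/12)(3.36)(0.449)² = 0.056448 kg m^2; centre at d = 0.189 + 0.2245 = 0.4135 m, so I = I_cm + Md² gives I = 0.056448 + (3.36)(0.4135)² = 0.63095 kg m^2.
Thin ring: I_cm = MR² = (0.188)(0.274)² = 0.014114 kg m^2; centre at d = 0.189 + 0.2245 + 0.2245 + 0.274 = 0.912 m, so I = I_cm + Md² gives I = 0.014114 + (0.188)(0.912)² = 0.17048 kg m^2.
Solid sphere: I_cm = (2/5)MR² = (2/5)(3.21)(0.201)² = 0.051875 kg m^2; centre at d = 0.189 + 0.2245 + 0.2245 + 0.274 + 0.274 + 0.201 = 1.387 m, so I = I_cm + Md² gives I = 0.051875 + (3.21)(1.387)² = 6.2272 kg m^2.
Total I = 0.0045366 + 0.63095 + 0.17048 + 6.2272 = 7.0331 kg m^2.

7.03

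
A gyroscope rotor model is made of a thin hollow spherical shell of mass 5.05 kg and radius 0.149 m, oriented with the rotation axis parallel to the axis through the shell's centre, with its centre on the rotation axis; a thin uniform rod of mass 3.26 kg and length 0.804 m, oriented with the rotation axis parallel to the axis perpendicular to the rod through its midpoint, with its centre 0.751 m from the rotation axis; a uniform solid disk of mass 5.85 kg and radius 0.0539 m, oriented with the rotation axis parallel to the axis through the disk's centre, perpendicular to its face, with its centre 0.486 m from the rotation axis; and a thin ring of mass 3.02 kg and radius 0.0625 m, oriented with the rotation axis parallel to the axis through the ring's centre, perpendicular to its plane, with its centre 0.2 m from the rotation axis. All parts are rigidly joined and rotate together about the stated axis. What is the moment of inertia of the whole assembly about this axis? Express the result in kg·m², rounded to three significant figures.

Spherical shell: I_cm = (2/3)MR² = (2/3)(5.05)(0.149)² = 0.074743 kg·m²; axis through the centre, so I = 0.074743 kg·m².
Thin rod: I_cm = (1/12)ML² = (1/12)(3.26)(0.804)² = 0.17561 kg·m²; centre at d = 0.751 m, so I = I_cm + Md² gives I = 0.17561 + (3.26)(0.751)² = 2.0143 kg·m².
Solid disk: I_cm = (1/2)MR² = (1/2)(5.85)(0.0539)² = 0.0084977 kg·m²; centre at d = 0.486 m, so I = I_cm + Md² gives I = 0.0084977 + (5.85)(0.486)² = 1.3902 kg·m².
Thin ring: I_cm = MR² = (3.02)(0.0625)² = 0.011797 kg·m²; centre at d = 0.2 m, so I = I_cm + Md² gives I = 0.011797 + (3.02)(0.2)² = 0.1326 kg·m².
Total I = 0.074743 + 2.0143 + 1.3902 + 0.1326 = 3.6118 kg·m².

3.61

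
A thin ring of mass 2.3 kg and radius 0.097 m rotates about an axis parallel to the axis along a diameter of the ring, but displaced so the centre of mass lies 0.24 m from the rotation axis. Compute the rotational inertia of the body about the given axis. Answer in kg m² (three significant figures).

0.143

I_cm = (1/2)MR² = (1/2)(2.3)(0.097)² = 0.01082 kg m²; centre at d = 0.24 m, so I = I_cm + Md² gives I = 0.01082 + (2.3)(0.24)² = 0.1433 kg m².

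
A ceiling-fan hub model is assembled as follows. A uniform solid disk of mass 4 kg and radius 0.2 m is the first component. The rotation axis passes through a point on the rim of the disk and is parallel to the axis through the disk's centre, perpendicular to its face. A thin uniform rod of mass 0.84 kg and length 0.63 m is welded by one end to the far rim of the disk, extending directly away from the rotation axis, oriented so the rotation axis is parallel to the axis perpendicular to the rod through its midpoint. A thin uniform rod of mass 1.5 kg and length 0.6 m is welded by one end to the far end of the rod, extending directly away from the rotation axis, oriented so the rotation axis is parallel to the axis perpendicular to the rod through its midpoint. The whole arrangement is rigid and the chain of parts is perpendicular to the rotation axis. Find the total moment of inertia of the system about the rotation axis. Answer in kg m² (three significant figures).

3.40

Solid disk: I_cm = (1/2)MR² = (1/2)(4)(0.2)² = 0.08 kg m²; centre at d = 0.2 m, so I = I_cm + Md² gives I = 0.08 + (4)(0.2)² = 0.24 kg m².
Thin rod: I_cm = (1/12)ML² = (1/12)(0.84)(0.63)² = 0.027783 kg m²; centre at d = 0.2 + 0.2 + 0.315 = 0.715 m, so I = I_cm + Md² gives I = 0.027783 + (0.84)(0.715)² = 0.45721 kg m².
Thin rod: I_cm = (1/12)ML² = (1/12)(1.5)(0.6)² = 0.045 kg m²; centre at d = 0.2 + 0.2 + 0.315 + 0.315 + 0.3 = 1.33 m, so I = I_cm + Md² gives I = 0.045 + (1.5)(1.33)² = 2.6984 kg m².
Total I = 0.24 + 0.45721 + 2.6984 = 3.3956 kg m².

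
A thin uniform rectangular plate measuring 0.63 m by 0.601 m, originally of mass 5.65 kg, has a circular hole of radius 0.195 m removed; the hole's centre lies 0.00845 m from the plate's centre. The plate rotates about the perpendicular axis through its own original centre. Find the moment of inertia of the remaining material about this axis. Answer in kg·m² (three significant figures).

Unpierced body about its centre: I₀ = (1/12)M(a²+b²) = (1/12)(5.65)[(0.63)² + (0.601)²] = 0.35694 kg·m².
The removed disk has mass m = M·πr²/(ab) = (5.65)·π(0.195)²/(0.63·0.601) = 1.7826 kg (same uniform areal density).
Its moment of inertia about the rotation axis (parallel-axis theorem): I_hole = (1/2)mr² + md² = (1/2)(1.7826)(0.195)² + (1.7826)(0.00845)² = 0.034019 kg·m².
Treating the hole as negative mass, I = I₀ − I_hole = 0.35694 − 0.034019 = 0.32292 kg·m².

0.323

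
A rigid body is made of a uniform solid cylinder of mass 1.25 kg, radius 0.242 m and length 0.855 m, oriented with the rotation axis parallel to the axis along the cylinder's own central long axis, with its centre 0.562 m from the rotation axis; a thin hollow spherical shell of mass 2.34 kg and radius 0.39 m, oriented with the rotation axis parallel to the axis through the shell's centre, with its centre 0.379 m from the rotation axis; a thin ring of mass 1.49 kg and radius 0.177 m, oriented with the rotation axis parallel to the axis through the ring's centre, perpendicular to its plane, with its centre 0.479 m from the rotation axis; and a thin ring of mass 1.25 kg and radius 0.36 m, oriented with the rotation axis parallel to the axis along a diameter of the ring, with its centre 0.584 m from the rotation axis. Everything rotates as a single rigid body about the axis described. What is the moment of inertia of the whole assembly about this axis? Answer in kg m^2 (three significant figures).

1.90

Solid cylinder: I_cm = (1/2)MR² = (1/2)(1.25)(0.242)² = 0.036602 kg m^2; centre at d = 0.562 m, so the parallel axis theorem gives I = 0.036602 + (1.25)(0.562)² = 0.43141 kg m^2.
Spherical shell: I_cm = (2/3)MR² = (2/3)(2.34)(0.39)² = 0.23728 kg m^2; centre at d = 0.379 m, so the parallel axis theorem gives I = 0.23728 + (2.34)(0.379)² = 0.5734 kg m^2.
Thin ring: I_cm = MR² = (1.49)(0.177)² = 0.04668 kg m^2; centre at d = 0.479 m, so the parallel axis theorem gives I = 0.04668 + (1.49)(0.479)² = 0.38855 kg m^2.
Thin ring: I_cm = (1/2)MR² = (1/2)(1.25)(0.36)² = 0.081 kg m^2; centre at d = 0.584 m, so the parallel axis theorem gives I = 0.081 + (1.25)(0.584)² = 0.50732 kg m^2.
Total I = 0.43141 + 0.5734 + 0.38855 + 0.50732 = 1.9007 kg m^2.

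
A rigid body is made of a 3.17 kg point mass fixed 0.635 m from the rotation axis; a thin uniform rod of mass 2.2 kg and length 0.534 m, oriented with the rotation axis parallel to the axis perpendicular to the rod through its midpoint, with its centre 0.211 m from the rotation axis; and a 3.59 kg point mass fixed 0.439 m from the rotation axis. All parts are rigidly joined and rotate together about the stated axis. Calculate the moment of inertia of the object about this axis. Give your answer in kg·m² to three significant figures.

Point mass: I_cm = 0; centre at d = 0.635 m, so the parallel axis theorem gives I = 0 + (3.17)(0.635)² = 1.2782 kg·m².
Thin rod: I_cm = (1/12)ML² = (1/12)(2.2)(0.534)² = 0.052279 kg·m²; centre at d = 0.211 m, so the parallel axis theorem gives I = 0.052279 + (2.2)(0.211)² = 0.15022 kg·m².
Point mass: I_cm = 0; centre at d = 0.439 m, so the parallel axis theorem gives I = 0 + (3.59)(0.439)² = 0.69187 kg·m².
Total I = 1.2782 + 0.15022 + 0.69187 = 2.1203 kg·m².

2.12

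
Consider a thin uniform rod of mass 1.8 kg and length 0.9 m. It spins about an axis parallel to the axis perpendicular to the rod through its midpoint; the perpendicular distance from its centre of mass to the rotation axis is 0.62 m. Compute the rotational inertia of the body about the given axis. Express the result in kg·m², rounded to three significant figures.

I_cm = (1/12)ML² = (1/12)(1.8)(0.9)² = 0.1215 kg·m²; centre at d = 0.62 m, so I = I_cm + Md² gives I = 0.1215 + (1.8)(0.62)² = 0.81342 kg·m².

0.813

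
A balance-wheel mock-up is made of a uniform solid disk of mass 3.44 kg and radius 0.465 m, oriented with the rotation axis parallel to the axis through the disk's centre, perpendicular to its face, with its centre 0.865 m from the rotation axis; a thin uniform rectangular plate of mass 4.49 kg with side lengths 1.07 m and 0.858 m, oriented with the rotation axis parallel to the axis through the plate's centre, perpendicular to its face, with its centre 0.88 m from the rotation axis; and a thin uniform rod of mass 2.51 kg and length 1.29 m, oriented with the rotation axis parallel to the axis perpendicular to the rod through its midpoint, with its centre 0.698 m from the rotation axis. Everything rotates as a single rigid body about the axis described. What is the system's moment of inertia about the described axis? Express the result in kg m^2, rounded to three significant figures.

Solid disk: I_cm = (1/2)MR² = (1/2)(3.44)(0.465)² = 0.37191 kg m^2; centre at d = 0.865 m, so I = I_cm + Md² gives I = 0.37191 + (3.44)(0.865)² = 2.9458 kg m^2.
Rectangular plate: I_cm = (1/12)M(a²+b²) = (1/12)(4.49)[(1.07)² + (0.858)²] = 0.70383 kg m^2; centre at d = 0.88 m, so I = I_cm + Md² gives I = 0.70383 + (4.49)(0.88)² = 4.1809 kg m^2.
Thin rod: I_cm = (1/12)ML² = (1/12)(2.51)(1.29)² = 0.34807 kg m^2; centre at d = 0.698 m, so I = I_cm + Md² gives I = 0.34807 + (2.51)(0.698)² = 1.571 kg m^2.
Total I = 2.9458 + 4.1809 + 1.571 = 8.6976 kg m^2.

8.70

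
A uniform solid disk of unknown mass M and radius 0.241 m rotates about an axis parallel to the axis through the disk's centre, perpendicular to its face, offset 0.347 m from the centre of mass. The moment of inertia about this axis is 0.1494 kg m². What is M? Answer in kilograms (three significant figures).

1.00

I = I_cm + Md² = (1/2)MR² + Md² = M·[0.5·(0.241)² + (0.347)²] = M·0.14945.
So M = 0.1494 / 0.14945 = 0.99967 kg.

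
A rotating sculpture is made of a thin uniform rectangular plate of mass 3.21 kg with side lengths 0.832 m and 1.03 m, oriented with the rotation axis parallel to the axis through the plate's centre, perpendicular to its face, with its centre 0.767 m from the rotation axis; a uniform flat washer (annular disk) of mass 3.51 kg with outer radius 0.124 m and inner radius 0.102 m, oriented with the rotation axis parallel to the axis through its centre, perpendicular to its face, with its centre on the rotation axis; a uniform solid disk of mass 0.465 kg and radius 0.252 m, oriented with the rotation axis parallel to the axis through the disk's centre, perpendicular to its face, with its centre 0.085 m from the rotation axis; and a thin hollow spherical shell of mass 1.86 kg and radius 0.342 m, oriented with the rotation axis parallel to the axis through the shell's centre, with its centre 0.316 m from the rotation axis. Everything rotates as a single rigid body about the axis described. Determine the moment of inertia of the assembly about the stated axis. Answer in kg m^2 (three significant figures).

Rectangular plate: I_cm = (1/12)M(a²+b²) = (1/12)(3.21)[(0.832)² + (1.03)²] = 0.46896 kg m^2; centre at d = 0.767 m, so I = I_cm + Md² gives I = 0.46896 + (3.21)(0.767)² = 2.3574 kg m^2.
Annular disk: I_cm = (1/2)M(R²+r²) = (1/2)(3.51)[(0.124)² + (0.102)²] = 0.045244 kg m^2; axis through the centre, so I = 0.045244 kg m^2.
Solid disk: I_cm = (1/2)MR² = (1/2)(0.465)(0.252)² = 0.014765 kg m^2; centre at d = 0.085 m, so I = I_cm + Md² gives I = 0.014765 + (0.465)(0.085)² = 0.018124 kg m^2.
Spherical shell: I_cm = (2/3)MR² = (2/3)(1.86)(0.342)² = 0.14504 kg m^2; centre at d = 0.316 m, so I = I_cm + Md² gives I = 0.14504 + (1.86)(0.316)² = 0.33077 kg m^2.
Total I = 2.3574 + 0.045244 + 0.018124 + 0.33077 = 2.7515 kg m^2.

2.75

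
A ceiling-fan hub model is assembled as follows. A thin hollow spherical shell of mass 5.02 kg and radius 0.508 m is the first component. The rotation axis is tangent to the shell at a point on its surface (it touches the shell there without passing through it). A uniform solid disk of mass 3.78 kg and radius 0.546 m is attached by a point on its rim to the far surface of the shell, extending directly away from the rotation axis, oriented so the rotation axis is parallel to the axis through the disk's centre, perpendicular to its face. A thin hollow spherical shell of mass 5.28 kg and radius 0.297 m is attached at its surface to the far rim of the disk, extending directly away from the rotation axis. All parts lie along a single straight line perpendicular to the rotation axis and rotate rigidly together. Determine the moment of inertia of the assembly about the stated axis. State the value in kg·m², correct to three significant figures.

42.8

Spherical shell: I_cm = (2/3)MR² = (2/3)(5.02)(0.508)² = 0.86365 kg·m²; centre at d = 0.508 m, so the parallel axis theorem gives I = 0.86365 + (5.02)(0.508)² = 2.1591 kg·m².
Solid disk: I_cm = (1/2)MR² = (1/2)(3.78)(0.546)² = 0.56344 kg·m²; centre at d = 0.508 + 0.508 + 0.546 = 1.562 m, so the parallel axis theorem gives I = 0.56344 + (3.78)(1.562)² = 9.786 kg·m².
Spherical shell: I_cm = (2/3)MR² = (2/3)(5.28)(0.297)² = 0.3105 kg·m²; centre at d = 0.508 + 0.508 + 0.546 + 0.546 + 0.297 = 2.405 m, so the parallel axis theorem gives I = 0.3105 + (5.28)(2.405)² = 30.85 kg·m².
Total I = 2.1591 + 9.786 + 30.85 = 42.795 kg·m².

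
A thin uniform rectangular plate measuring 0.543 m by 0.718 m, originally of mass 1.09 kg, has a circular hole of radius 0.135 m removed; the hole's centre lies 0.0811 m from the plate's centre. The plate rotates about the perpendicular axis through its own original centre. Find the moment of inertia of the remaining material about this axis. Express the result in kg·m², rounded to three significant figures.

Unpierced body about its centre: I₀ = (1/12)M(a²+b²) = (1/12)(1.09)[(0.543)² + (0.718)²] = 0.073609 kg·m².
The removed disk has mass m = M·πr²/(ab) = (1.09)·π(0.135)²/(0.543·0.718) = 0.16007 kg (same uniform areal density).
Its moment of inertia about the rotation axis (parallel-axis theorem): I_hole = (1/2)mr² + md² = (1/2)(0.16007)(0.135)² + (0.16007)(0.0811)² = 0.0025115 kg·m².
Treating the hole as negative mass, I = I₀ − I_hole = 0.073609 − 0.0025115 = 0.071097 kg·m².

0.0711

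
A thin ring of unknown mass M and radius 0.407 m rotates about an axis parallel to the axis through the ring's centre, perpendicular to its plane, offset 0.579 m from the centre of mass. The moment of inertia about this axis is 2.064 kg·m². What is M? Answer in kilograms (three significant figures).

4.12

I = I_cm + Md² = MR² + Md² = M·[1·(0.407)² + (0.579)²] = M·0.50089.
So M = 2.064 / 0.50089 = 4.1207 kg.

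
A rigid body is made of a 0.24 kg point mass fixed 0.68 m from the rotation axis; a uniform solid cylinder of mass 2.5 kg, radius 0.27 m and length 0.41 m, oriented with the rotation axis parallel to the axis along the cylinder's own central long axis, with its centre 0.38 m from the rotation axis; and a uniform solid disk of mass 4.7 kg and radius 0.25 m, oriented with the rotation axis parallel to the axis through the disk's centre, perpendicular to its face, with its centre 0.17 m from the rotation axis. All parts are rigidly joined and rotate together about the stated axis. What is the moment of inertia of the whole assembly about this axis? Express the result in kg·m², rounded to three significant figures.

Point mass: I_cm = 0; centre at d = 0.68 m, so the parallel axis theorem gives I = 0 + (0.24)(0.68)² = 0.11098 kg·m².
Solid cylinder: I_cm = (1/2)MR² = (1/2)(2.5)(0.27)² = 0.091125 kg·m²; centre at d = 0.38 m, so the parallel axis theorem gives I = 0.091125 + (2.5)(0.38)² = 0.45212 kg·m².
Solid disk: I_cm = (1/2)MR² = (1/2)(4.7)(0.25)² = 0.14688 kg·m²; centre at d = 0.17 m, so the parallel axis theorem gives I = 0.14688 + (4.7)(0.17)² = 0.28271 kg·m².
Total I = 0.11098 + 0.45212 + 0.28271 = 0.84581 kg·m².

0.846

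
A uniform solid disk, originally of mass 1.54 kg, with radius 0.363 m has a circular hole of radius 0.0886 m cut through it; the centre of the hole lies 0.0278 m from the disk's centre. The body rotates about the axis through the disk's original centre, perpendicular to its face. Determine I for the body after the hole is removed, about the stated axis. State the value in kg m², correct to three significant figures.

0.101

Unpierced body about its centre: I₀ = (1/2)MR² = (1/2)(1.54)(0.363)² = 0.10146 kg m².
The removed disk has mass m = M·(r/R)² = (1.54)(0.0886/0.363)² = 0.091743 kg (same uniform areal density).
Its moment of inertia about the rotation axis (parallel-axis theorem): I_hole = (1/2)mr² + md² = (1/2)(0.091743)(0.0886)² + (0.091743)(0.0278)² = 0.00043099 kg m².
Treating the hole as negative mass, I = I₀ − I_hole = 0.10146 − 0.00043099 = 0.10103 kg m².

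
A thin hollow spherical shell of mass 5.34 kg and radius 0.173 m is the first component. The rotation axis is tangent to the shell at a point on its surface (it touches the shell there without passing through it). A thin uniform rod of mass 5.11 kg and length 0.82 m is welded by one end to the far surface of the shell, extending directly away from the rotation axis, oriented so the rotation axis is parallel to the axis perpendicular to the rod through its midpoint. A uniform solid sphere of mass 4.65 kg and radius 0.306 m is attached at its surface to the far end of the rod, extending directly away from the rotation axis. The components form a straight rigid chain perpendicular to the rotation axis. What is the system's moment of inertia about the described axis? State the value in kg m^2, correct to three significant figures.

Spherical shell: I_cm = (2/3)MR² = (2/3)(5.34)(0.173)² = 0.10655 kg m^2; centre at d = 0.173 m, so the parallel axis theorem gives I = 0.10655 + (5.34)(0.173)² = 0.26637 kg m^2.
Thin rod: I_cm = (1/12)ML² = (1/12)(5.11)(0.82)² = 0.28633 kg m^2; centre at d = 0.173 + 0.173 + 0.41 = 0.756 m, so the parallel axis theorem gives I = 0.28633 + (5.11)(0.756)² = 3.2069 kg m^2.
Solid sphere: I_cm = (2/5)MR² = (2/5)(4.65)(0.306)² = 0.17416 kg m^2; centre at d = 0.173 + 0.173 + 0.41 + 0.41 + 0.306 = 1.472 m, so the parallel axis theorem gives I = 0.17416 + (4.65)(1.472)² = 10.25 kg m^2.
Total I = 0.26637 + 3.2069 + 10.25 = 13.723 kg m^2.

13.7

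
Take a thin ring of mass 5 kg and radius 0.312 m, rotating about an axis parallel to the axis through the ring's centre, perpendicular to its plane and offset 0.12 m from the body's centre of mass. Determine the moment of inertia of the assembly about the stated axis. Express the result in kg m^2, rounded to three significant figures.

0.559

I_cm = MR² = (5)(0.312)² = 0.48672 kg m^2; centre at d = 0.12 m, so the parallel axis theorem gives I = 0.48672 + (5)(0.12)² = 0.55872 kg m^2.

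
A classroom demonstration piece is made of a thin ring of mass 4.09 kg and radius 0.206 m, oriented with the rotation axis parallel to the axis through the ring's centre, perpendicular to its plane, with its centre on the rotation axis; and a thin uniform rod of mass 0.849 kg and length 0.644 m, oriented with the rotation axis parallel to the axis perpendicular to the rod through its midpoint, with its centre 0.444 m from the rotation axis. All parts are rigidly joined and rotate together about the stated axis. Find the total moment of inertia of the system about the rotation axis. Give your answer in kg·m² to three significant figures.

Thin ring: I_cm = MR² = (4.09)(0.206)² = 0.17356 kg·m²; axis through the centre, so I = 0.17356 kg·m².
Thin rod: I_cm = (1/12)ML² = (1/12)(0.849)(0.644)² = 0.029343 kg·m²; centre at d = 0.444 m, so the parallel axis theorem gives I = 0.029343 + (0.849)(0.444)² = 0.19671 kg·m².
Total I = 0.17356 + 0.19671 = 0.37027 kg·m².

0.370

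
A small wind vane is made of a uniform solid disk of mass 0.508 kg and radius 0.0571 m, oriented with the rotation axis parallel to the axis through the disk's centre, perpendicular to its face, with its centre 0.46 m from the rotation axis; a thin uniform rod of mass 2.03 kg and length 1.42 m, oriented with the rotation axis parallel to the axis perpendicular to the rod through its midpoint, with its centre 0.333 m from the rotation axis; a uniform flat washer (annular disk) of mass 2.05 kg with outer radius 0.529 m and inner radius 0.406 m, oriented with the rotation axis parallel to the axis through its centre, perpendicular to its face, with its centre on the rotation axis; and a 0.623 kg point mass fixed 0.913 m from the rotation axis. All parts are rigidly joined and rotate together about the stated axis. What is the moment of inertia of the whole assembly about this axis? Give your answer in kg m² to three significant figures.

Solid disk: I_cm = (1/2)MR² = (1/2)(0.508)(0.0571)² = 0.00082814 kg m²; centre at d = 0.46 m, so I = I_cm + Md² gives I = 0.00082814 + (0.508)(0.46)² = 0.10832 kg m².
Thin rod: I_cm = (1/12)ML² = (1/12)(2.03)(1.42)² = 0.34111 kg m²; centre at d = 0.333 m, so I = I_cm + Md² gives I = 0.34111 + (2.03)(0.333)² = 0.56621 kg m².
Annular disk: I_cm = (1/2)M(R²+r²) = (1/2)(2.05)[(0.529)² + (0.406)²] = 0.45579 kg m²; axis through the centre, so I = 0.45579 kg m².
Point mass: I_cm = 0; centre at d = 0.913 m, so I = I_cm + Md² gives I = 0 + (0.623)(0.913)² = 0.51931 kg m².
Total I = 0.10832 + 0.56621 + 0.45579 + 0.51931 = 1.6496 kg m².

1.65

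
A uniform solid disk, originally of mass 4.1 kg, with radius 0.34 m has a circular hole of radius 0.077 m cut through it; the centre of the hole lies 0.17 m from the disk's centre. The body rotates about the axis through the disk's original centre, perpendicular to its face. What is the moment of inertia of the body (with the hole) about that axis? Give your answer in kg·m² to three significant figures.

Unpierced body about its centre: I₀ = (1/2)MR² = (1/2)(4.1)(0.34)² = 0.23698 kg·m².
The removed disk has mass m = M·(r/R)² = (4.1)(0.077/0.34)² = 0.21028 kg (same uniform areal density).
Its moment of inertia about the rotation axis (parallel-axis theorem): I_hole = (1/2)mr² + md² = (1/2)(0.21028)(0.077)² + (0.21028)(0.17)² = 0.0067006 kg·m².
Treating the hole as negative mass, I = I₀ − I_hole = 0.23698 − 0.0067006 = 0.23028 kg·m².

0.230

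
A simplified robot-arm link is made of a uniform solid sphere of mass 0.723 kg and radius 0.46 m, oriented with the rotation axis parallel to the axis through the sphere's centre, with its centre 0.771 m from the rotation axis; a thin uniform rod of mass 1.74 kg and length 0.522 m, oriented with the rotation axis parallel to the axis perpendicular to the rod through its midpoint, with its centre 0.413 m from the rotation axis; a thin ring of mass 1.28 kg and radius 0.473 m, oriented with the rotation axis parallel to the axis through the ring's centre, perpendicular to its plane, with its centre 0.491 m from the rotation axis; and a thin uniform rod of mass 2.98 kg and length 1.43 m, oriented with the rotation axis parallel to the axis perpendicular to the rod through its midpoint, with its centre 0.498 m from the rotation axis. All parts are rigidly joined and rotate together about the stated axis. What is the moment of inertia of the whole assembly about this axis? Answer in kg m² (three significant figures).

Solid sphere: I_cm = (2/5)MR² = (2/5)(0.723)(0.46)² = 0.061195 kg m²; centre at d = 0.771 m, so the parallel axis theorem gives I = 0.061195 + (0.723)(0.771)² = 0.49098 kg m².
Thin rod: I_cm = (1/12)ML² = (1/12)(1.74)(0.522)² = 0.03951 kg m²; centre at d = 0.413 m, so the parallel axis theorem gives I = 0.03951 + (1.74)(0.413)² = 0.3363 kg m².
Thin ring: I_cm = MR² = (1.28)(0.473)² = 0.28637 kg m²; centre at d = 0.491 m, so the parallel axis theorem gives I = 0.28637 + (1.28)(0.491)² = 0.59496 kg m².
Thin rod: I_cm = (1/12)ML² = (1/12)(2.98)(1.43)² = 0.50782 kg m²; centre at d = 0.498 m, so the parallel axis theorem gives I = 0.50782 + (2.98)(0.498)² = 1.2469 kg m².
Total I = 0.49098 + 0.3363 + 0.59496 + 1.2469 = 2.6691 kg m².

2.67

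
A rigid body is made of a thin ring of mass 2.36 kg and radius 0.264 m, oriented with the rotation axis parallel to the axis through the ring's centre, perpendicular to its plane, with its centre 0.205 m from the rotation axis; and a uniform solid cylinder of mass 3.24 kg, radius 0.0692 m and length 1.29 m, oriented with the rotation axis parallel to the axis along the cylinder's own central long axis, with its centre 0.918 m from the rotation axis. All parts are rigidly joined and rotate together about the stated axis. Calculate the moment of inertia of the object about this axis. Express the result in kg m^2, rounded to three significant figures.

Thin ring: I_cm = MR² = (2.36)(0.264)² = 0.16448 kg m^2; centre at d = 0.205 m, so I = I_cm + Md² gives I = 0.16448 + (2.36)(0.205)² = 0.26366 kg m^2.
Solid cylinder: I_cm = (1/2)MR² = (1/2)(3.24)(0.0692)² = 0.0077576 kg m^2; centre at d = 0.918 m, so I = I_cm + Md² gives I = 0.0077576 + (3.24)(0.918)² = 2.7382 kg m^2.
Total I = 0.26366 + 2.7382 = 3.0018 kg m^2.

3.00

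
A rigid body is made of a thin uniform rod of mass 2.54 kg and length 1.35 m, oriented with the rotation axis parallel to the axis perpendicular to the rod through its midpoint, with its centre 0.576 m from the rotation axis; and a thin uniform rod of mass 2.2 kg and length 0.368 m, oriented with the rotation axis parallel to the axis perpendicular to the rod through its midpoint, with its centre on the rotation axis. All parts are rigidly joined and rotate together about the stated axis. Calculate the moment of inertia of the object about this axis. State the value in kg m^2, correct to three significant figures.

1.25

Thin rod: I_cm = (1/12)ML² = (1/12)(2.54)(1.35)² = 0.38576 kg m^2; centre at d = 0.576 m, so I = I_cm + Md² gives I = 0.38576 + (2.54)(0.576)² = 1.2285 kg m^2.
Thin rod: I_cm = (1/12)ML² = (1/12)(2.2)(0.368)² = 0.024828 kg m^2; axis through the centre, so I = 0.024828 kg m^2.
Total I = 1.2285 + 0.024828 = 1.2533 kg m^2.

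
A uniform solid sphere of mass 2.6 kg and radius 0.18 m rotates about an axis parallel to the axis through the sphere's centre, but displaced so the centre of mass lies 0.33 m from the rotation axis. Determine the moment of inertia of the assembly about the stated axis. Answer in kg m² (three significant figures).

0.317

I_cm = (2/5)MR² = (2/5)(2.6)(0.18)² = 0.033696 kg m²; centre at d = 0.33 m, so I = I_cm + Md² gives I = 0.033696 + (2.6)(0.33)² = 0.31684 kg m².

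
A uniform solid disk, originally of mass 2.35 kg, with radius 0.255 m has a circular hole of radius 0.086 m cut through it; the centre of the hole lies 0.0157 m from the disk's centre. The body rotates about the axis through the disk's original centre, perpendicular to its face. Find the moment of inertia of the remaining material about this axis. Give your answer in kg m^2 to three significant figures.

Unpierced body about its centre: I₀ = (1/2)MR² = (1/2)(2.35)(0.255)² = 0.076404 kg m^2.
The removed disk has mass m = M·(r/R)² = (2.35)(0.086/0.255)² = 0.26729 kg (same uniform areal density).
Its moment of inertia about the rotation axis (parallel-axis theorem): I_hole = (1/2)mr² + md² = (1/2)(0.26729)(0.086)² + (0.26729)(0.0157)² = 0.0010543 kg m^2.
Treating the hole as negative mass, I = I₀ − I_hole = 0.076404 − 0.0010543 = 0.07535 kg m^2.

0.0754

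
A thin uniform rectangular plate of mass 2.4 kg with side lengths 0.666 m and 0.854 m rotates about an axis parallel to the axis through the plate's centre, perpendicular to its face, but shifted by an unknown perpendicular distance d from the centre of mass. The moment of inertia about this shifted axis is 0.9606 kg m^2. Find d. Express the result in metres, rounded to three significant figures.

0.550

About the centre-of-mass axis, I_cm = (1/12)M(a²+b²) = (1/12)(2.4)[(0.666)² + (0.854)²] = 0.23457 kg m^2.
Parallel axis theorem: I = I_cm + Md², so Md² = 0.9606 − 0.23457 = 0.72603 kg m^2.
d = √(0.72603 / 2.4) = 0.55001 m.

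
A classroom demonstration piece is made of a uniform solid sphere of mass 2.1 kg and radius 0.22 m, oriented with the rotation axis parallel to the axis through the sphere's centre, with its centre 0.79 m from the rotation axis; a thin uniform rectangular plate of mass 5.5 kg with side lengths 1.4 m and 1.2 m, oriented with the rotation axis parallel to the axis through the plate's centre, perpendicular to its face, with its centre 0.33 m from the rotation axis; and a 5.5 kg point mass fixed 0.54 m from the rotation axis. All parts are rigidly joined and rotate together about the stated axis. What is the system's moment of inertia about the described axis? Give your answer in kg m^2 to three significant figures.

5.11

Solid sphere: I_cm = (2/5)MR² = (2/5)(2.1)(0.22)² = 0.040656 kg m^2; centre at d = 0.79 m, so I = I_cm + Md² gives I = 0.040656 + (2.1)(0.79)² = 1.3513 kg m^2.
Rectangular plate: I_cm = (1/12)M(a²+b²) = (1/12)(5.5)[(1.4)² + (1.2)²] = 1.5583 kg m^2; centre at d = 0.33 m, so I = I_cm + Md² gives I = 1.5583 + (5.5)(0.33)² = 2.1573 kg m^2.
Point mass: I_cm = 0; centre at d = 0.54 m, so I = I_cm + Md² gives I = 0 + (5.5)(0.54)² = 1.6038 kg m^2.
Total I = 1.3513 + 2.1573 + 1.6038 = 5.1123 kg m^2.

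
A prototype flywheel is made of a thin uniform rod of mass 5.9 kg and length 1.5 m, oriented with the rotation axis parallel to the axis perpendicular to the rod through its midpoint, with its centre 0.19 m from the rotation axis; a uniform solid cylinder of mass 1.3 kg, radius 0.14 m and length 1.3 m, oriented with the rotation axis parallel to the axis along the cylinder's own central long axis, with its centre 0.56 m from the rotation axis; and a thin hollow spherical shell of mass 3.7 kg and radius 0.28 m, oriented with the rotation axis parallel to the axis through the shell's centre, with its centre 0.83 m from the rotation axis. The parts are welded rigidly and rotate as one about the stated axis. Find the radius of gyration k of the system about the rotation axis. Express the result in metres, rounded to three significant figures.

Thin rod: I_cm = (1/12)ML² = (1/12)(5.9)(1.5)² = 1.1063 kg m^2; centre at d = 0.19 m, so the parallel axis theorem gives I = 1.1063 + (5.9)(0.19)² = 1.3192 kg m^2.
Solid cylinder: I_cm = (1/2)MR² = (1/2)(1.3)(0.14)² = 0.01274 kg m^2; centre at d = 0.56 m, so the parallel axis theorem gives I = 0.01274 + (1.3)(0.56)² = 0.42042 kg m^2.
Spherical shell: I_cm = (2/3)MR² = (2/3)(3.7)(0.28)² = 0.19339 kg m^2; centre at d = 0.83 m, so the parallel axis theorem gives I = 0.19339 + (3.7)(0.83)² = 2.7423 kg m^2.
Total I = 4.482 kg m^2; total mass M = 10.9 kg.
k = √(I/M) = √(4.482/10.9) = 0.64124 m.

0.641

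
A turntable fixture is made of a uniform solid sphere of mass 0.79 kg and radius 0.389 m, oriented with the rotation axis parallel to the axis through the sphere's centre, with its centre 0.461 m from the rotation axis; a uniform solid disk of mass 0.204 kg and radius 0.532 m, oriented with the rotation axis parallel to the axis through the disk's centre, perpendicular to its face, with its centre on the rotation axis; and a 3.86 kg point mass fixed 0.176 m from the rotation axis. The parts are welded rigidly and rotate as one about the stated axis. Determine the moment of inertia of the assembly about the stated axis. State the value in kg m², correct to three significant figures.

0.364

Solid sphere: I_cm = (2/5)MR² = (2/5)(0.79)(0.389)² = 0.047817 kg m²; centre at d = 0.461 m, so the parallel axis theorem gives I = 0.047817 + (0.79)(0.461)² = 0.21571 kg m².
Solid disk: I_cm = (1/2)MR² = (1/2)(0.204)(0.532)² = 0.028868 kg m²; axis through the centre, so I = 0.028868 kg m².
Point mass: I_cm = 0; centre at d = 0.176 m, so the parallel axis theorem gives I = 0 + (3.86)(0.176)² = 0.11957 kg m².
Total I = 0.21571 + 0.028868 + 0.11957 = 0.36414 kg m².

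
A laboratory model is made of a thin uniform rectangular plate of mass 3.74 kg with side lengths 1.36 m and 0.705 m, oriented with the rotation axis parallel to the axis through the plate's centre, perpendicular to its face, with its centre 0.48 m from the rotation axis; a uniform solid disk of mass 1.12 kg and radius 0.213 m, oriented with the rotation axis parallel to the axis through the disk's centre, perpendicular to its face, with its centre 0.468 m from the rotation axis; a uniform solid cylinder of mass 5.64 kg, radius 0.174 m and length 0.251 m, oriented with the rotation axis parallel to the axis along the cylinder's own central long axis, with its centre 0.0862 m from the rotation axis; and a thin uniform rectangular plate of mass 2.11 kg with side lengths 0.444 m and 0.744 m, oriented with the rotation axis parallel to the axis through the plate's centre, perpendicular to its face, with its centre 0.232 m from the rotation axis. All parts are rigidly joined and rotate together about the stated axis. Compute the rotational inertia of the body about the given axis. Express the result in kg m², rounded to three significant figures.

2.24

Rectangular plate: I_cm = (1/12)M(a²+b²) = (1/12)(3.74)[(1.36)² + (0.705)²] = 0.73136 kg m²; centre at d = 0.48 m, so the parallel axis theorem gives I = 0.73136 + (3.74)(0.48)² = 1.5931 kg m².
Solid disk: I_cm = (1/2)MR² = (1/2)(1.12)(0.213)² = 0.025407 kg m²; centre at d = 0.468 m, so the parallel axis theorem gives I = 0.025407 + (1.12)(0.468)² = 0.27071 kg m².
Solid cylinder: I_cm = (1/2)MR² = (1/2)(5.64)(0.174)² = 0.085378 kg m²; centre at d = 0.0862 m, so the parallel axis theorem gives I = 0.085378 + (5.64)(0.0862)² = 0.12729 kg m².
Rectangular plate: I_cm = (1/12)M(a²+b²) = (1/12)(2.11)[(0.444)² + (0.744)²] = 0.13199 kg m²; centre at d = 0.232 m, so the parallel axis theorem gives I = 0.13199 + (2.11)(0.232)² = 0.24556 kg m².
Total I = 1.5931 + 0.27071 + 0.12729 + 0.24556 = 2.2366 kg m².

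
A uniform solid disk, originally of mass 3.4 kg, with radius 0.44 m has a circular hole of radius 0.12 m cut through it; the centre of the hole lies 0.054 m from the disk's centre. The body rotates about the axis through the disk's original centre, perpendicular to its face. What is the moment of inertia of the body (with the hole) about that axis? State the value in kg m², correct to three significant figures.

0.327

Unpierced body about its centre: I₀ = (1/2)MR² = (1/2)(3.4)(0.44)² = 0.32912 kg m².
The removed disk has mass m = M·(r/R)² = (3.4)(0.12/0.44)² = 0.25289 kg (same uniform areal density).
Its moment of inertia about the rotation axis (parallel-axis theorem): I_hole = (1/2)mr² + md² = (1/2)(0.25289)(0.12)² + (0.25289)(0.054)² = 0.0025583 kg m².
Treating the hole as negative mass, I = I₀ − I_hole = 0.32912 − 0.0025583 = 0.32656 kg m².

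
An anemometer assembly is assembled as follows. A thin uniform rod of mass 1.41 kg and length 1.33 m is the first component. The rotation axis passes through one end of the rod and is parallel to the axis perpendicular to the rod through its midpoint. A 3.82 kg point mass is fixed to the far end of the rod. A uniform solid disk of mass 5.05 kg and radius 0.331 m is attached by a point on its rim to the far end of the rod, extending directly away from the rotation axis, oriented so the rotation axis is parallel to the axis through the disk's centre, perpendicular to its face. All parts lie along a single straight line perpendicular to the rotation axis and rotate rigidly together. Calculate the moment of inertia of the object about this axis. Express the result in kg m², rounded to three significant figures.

Thin rod: I_cm = (1/12)ML² = (1/12)(1.41)(1.33)² = 0.20785 kg m²; centre at d = 0.665 m, so I = I_cm + Md² gives I = 0.20785 + (1.41)(0.665)² = 0.83138 kg m².
Point mass: I_cm = 0; centre at d = 0.665 + 0.665 = 1.33 m, so I = I_cm + Md² gives I = 0 + (3.82)(1.33)² = 6.7572 kg m².
Solid disk: I_cm = (1/2)MR² = (1/2)(5.05)(0.331)² = 0.27664 kg m²; centre at d = 0.665 + 0.665 + 0.331 = 1.661 m, so I = I_cm + Md² gives I = 0.27664 + (5.05)(1.661)² = 14.209 kg m².
Total I = 0.83138 + 6.7572 + 14.209 = 21.798 kg m².

21.8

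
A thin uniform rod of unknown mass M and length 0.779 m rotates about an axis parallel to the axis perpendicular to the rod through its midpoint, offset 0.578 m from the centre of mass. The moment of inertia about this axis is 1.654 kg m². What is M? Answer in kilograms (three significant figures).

I = I_cm + Md² = (1/12)ML² + Md² = M·[0.0833333·(0.779)² + (0.578)²] = M·0.38465.
So M = 1.654 / 0.38465 = 4.3 kg.

4.30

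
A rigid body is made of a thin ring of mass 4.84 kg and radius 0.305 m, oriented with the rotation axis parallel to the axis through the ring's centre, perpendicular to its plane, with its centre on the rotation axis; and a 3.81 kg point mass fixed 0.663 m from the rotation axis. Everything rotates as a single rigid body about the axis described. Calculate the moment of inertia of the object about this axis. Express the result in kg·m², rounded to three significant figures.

2.12

Thin ring: I_cm = MR² = (4.84)(0.305)² = 0.45024 kg·m²; axis through the centre, so I = 0.45024 kg·m².
Point mass: I_cm = 0; centre at d = 0.663 m, so the parallel axis theorem gives I = 0 + (3.81)(0.663)² = 1.6748 kg·m².
Total I = 0.45024 + 1.6748 = 2.125 kg·m².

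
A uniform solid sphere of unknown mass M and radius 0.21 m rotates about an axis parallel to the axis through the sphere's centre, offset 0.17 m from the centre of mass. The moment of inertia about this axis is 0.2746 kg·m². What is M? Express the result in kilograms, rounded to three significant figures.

I = I_cm + Md² = (2/5)MR² + Md² = M·[0.4·(0.21)² + (0.17)²] = M·0.04654.
So M = 0.2746 / 0.04654 = 5.9003 kg.

5.90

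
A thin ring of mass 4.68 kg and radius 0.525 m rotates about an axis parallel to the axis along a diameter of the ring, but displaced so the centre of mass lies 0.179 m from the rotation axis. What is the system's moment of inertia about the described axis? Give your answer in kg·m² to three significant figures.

I_cm = (1/2)MR² = (1/2)(4.68)(0.525)² = 0.64496 kg·m²; centre at d = 0.179 m, so I = I_cm + Md² gives I = 0.64496 + (4.68)(0.179)² = 0.79491 kg·m².

0.795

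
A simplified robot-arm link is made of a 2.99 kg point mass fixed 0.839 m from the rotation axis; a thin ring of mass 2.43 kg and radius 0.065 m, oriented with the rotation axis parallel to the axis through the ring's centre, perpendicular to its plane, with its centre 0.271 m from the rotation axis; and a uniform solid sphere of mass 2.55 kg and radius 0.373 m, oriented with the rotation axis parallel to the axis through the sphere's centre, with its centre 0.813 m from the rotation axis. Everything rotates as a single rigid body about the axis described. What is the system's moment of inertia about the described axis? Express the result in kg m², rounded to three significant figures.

Point mass: I_cm = 0; centre at d = 0.839 m, so I = I_cm + Md² gives I = 0 + (2.99)(0.839)² = 2.1047 kg m².
Thin ring: I_cm = MR² = (2.43)(0.065)² = 0.010267 kg m²; centre at d = 0.271 m, so I = I_cm + Md² gives I = 0.010267 + (2.43)(0.271)² = 0.18873 kg m².
Solid sphere: I_cm = (2/5)MR² = (2/5)(2.55)(0.373)² = 0.14191 kg m²; centre at d = 0.813 m, so I = I_cm + Md² gives I = 0.14191 + (2.55)(0.813)² = 1.8274 kg m².
Total I = 2.1047 + 0.18873 + 1.8274 = 4.1208 kg m².

4.12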